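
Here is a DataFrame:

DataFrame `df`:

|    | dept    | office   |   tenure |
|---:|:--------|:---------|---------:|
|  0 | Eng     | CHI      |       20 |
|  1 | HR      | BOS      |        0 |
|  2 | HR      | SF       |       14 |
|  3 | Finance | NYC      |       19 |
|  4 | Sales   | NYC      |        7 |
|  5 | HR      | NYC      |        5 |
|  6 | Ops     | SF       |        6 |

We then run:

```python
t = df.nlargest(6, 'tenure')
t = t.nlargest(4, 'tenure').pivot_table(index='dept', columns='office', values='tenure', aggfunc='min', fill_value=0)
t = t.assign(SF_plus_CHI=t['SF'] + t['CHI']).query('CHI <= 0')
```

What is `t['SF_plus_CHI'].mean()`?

take 6 rows with largest tenure:
      dept office  tenure
0      Eng    CHI      20
3  Finance    NYC      19
2       HR     SF      14
4    Sales    NYC       7
6      Ops     SF       6
5       HR    NYC       5
take 4 rows with largest tenure:
      dept office  tenure
0      Eng    CHI      20
3  Finance    NYC      19
2       HR     SF      14
4    Sales    NYC       7
pivot: rows=dept, cols=office, min(tenure):
office   CHI  NYC  SF
dept                 
Eng       20    0   0
Finance    0   19   0
HR         0    0  14
Sales      0    7   0
add column SF_plus_CHI = t['SF'] + t['CHI']:
office   CHI  NYC  SF  SF_plus_CHI
dept                              
Eng       20    0   0           20
Finance    0   19   0            0
HR         0    0  14           14
Sales      0    7   0            0
filter rows where CHI <= 0:
office   CHI  NYC  SF  SF_plus_CHI
dept                              
Finance    0   19   0            0
HR         0    0  14           14
Sales      0    7   0            0
mean of column 'SF_plus_CHI' → 4.66666666667

4.66666666667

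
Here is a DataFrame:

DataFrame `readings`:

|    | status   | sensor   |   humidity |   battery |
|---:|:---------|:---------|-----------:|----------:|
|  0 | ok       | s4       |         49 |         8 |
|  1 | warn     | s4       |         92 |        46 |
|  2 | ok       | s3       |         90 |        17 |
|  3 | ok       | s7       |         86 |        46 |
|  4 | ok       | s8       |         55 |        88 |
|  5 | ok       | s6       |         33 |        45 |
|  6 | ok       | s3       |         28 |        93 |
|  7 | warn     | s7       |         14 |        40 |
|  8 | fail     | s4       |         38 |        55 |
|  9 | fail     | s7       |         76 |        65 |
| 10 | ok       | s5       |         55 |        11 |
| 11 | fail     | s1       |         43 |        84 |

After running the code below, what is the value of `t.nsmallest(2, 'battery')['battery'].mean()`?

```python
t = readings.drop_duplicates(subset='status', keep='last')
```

25.5

drop duplicate status (keep=last):
   status sensor  humidity  battery
7    warn     s7        14       40
10     ok     s5        55       11
11   fail     s1        43       84
take 2 rows with smallest battery:
   status sensor  humidity  battery
10     ok     s5        55       11
7    warn     s7        14       40
Finally, mean of column 'battery' = 25.5.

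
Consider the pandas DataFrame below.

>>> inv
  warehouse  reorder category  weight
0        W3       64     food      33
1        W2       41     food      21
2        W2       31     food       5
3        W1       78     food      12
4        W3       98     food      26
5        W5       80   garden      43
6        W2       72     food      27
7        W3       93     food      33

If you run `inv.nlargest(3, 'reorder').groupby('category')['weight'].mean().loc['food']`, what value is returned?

29.5

take 3 rows with largest reorder:
  warehouse  reorder category  weight
4        W3       98     food      26
7        W3       93     food      33
5        W5       80   garden      43
group by category, mean of weight:
category
food      29.5
garden    43.0
Name: weight, dtype: float64
Taking the value at index 'food' gives 29.5.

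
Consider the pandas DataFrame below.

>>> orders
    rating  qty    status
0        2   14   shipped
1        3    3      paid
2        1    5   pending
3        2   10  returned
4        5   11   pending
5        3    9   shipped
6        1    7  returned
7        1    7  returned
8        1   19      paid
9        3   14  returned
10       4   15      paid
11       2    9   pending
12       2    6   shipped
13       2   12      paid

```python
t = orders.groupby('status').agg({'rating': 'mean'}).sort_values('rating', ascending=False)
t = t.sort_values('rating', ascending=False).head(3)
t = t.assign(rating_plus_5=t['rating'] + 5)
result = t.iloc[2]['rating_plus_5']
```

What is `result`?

7.33333333333

group by status, mean of rating:
            rating
status            
paid      2.500000
pending   2.666667
returned  1.750000
shipped   2.333333
sort by rating descending:
            rating
status            
pending   2.666667
paid      2.500000
shipped   2.333333
returned  1.750000
sort by rating descending:
            rating
status            
pending   2.666667
paid      2.500000
shipped   2.333333
returned  1.750000
take first 3 rows:
           rating
status           
pending  2.666667
paid     2.500000
shipped  2.333333
add column rating_plus_5 = t['rating'] + 5:
           rating  rating_plus_5
status                          
pending  2.666667       7.666667
paid     2.500000       7.500000
shipped  2.333333       7.333333
Then the value at position 2, column 'rating_plus_5': 7.33333333333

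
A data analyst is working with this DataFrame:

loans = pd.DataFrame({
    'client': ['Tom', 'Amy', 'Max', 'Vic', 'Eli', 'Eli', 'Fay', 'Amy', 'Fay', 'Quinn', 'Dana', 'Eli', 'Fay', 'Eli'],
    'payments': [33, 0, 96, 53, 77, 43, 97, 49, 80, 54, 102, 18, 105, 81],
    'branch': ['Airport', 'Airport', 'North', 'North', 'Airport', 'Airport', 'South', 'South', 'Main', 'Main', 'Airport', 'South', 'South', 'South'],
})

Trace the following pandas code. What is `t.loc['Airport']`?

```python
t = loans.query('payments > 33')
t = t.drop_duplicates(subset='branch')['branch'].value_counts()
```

1

filter rows where payments > 33:
   client  payments   branch
2     Max        96    North
3     Vic        53    North
4     Eli        77  Airport
5     Eli        43  Airport
6     Fay        97    South
7     Amy        49    South
8     Fay        80     Main
9   Quinn        54     Main
10   Dana       102  Airport
12    Fay       105    South
13    Eli        81    South
drop duplicate branch (keep=first):
  client  payments   branch
2    Max        96    North
4    Eli        77  Airport
6    Fay        97    South
8    Fay        80     Main
value_counts of branch:
branch
North      1
Airport    1
South      1
Main       1
Name: count, dtype: int64
Hence 1.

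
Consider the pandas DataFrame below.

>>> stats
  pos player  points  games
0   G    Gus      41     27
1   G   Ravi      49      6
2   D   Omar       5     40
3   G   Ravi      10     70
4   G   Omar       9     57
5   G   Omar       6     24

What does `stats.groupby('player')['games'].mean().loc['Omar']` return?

40.3333333333

group by player, mean of games:
player
Gus     27.000000
Omar    40.333333
Ravi    38.000000
Name: games, dtype: float64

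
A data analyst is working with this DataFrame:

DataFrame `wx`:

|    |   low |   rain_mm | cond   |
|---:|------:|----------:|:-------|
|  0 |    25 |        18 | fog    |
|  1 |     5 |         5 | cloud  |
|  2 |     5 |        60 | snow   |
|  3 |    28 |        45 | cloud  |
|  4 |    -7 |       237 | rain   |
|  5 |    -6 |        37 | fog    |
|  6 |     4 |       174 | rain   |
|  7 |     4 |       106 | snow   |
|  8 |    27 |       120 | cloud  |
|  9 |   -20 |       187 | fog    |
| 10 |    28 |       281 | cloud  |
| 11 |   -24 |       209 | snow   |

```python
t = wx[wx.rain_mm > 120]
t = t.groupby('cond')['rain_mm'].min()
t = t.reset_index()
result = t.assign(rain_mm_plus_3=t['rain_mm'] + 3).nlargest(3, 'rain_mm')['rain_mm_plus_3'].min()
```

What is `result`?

190

filter rows where rain_mm > 120:
    low  rain_mm   cond
4    -7      237   rain
6     4      174   rain
9   -20      187    fog
10   28      281  cloud
11  -24      209   snow
group by cond, min of rain_mm:
cond
cloud    281
fog      187
rain     174
snow     209
Name: rain_mm, dtype: int64
reset_index():
    cond  rain_mm
0  cloud      281
1    fog      187
2   rain      174
3   snow      209
add column rain_mm_plus_3 = t['rain_mm'] + 3:
    cond  rain_mm  rain_mm_plus_3
0  cloud      281             284
1    fog      187             190
2   rain      174             177
3   snow      209             212
take 3 rows with largest rain_mm:
    cond  rain_mm  rain_mm_plus_3
0  cloud      281             284
3   snow      209             212
1    fog      187             190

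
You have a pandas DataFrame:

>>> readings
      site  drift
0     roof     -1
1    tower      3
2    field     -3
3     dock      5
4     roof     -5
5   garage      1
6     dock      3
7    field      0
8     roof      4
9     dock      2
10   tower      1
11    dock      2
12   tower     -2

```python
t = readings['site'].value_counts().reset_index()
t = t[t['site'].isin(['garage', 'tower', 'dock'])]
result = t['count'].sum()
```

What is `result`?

value_counts of site:
site
dock      4
roof      3
tower     3
field     2
garage    1
Name: count, dtype: int64
reset_index():
     site  count
0    dock      4
1    roof      3
2   tower      3
3   field      2
4  garage      1
filter rows where site in ['garage', 'tower', 'dock']:
     site  count
0    dock      4
2   tower      3
4  garage      1
Finally, sum of column 'count' = 8.

8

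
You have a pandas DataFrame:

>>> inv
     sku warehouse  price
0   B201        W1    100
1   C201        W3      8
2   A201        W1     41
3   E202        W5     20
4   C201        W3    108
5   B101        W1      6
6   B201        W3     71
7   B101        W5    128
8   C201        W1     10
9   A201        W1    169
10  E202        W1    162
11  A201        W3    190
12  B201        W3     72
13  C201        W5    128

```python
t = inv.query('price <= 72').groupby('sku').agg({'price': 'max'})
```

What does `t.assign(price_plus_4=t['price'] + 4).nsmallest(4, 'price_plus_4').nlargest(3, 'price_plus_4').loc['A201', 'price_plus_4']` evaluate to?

filter rows where price <= 72:
     sku warehouse  price
1   C201        W3      8
2   A201        W1     41
3   E202        W5     20
5   B101        W1      6
6   B201        W3     71
8   C201        W1     10
12  B201        W3     72
group by sku, max of price:
      price
sku        
A201     41
B101      6
B201     72
C201     10
E202     20
add column price_plus_4 = t['price'] + 4:
      price  price_plus_4
sku                      
A201     41            45
B101      6            10
B201     72            76
C201     10            14
E202     20            24
take 4 rows with smallest price_plus_4:
      price  price_plus_4
sku                      
B101      6            10
C201     10            14
E202     20            24
A201     41            45
take 3 rows with largest price_plus_4:
      price  price_plus_4
sku                      
A201     41            45
E202     20            24
C201     10            14
Then the value at row 'A201', column 'price_plus_4': 45

45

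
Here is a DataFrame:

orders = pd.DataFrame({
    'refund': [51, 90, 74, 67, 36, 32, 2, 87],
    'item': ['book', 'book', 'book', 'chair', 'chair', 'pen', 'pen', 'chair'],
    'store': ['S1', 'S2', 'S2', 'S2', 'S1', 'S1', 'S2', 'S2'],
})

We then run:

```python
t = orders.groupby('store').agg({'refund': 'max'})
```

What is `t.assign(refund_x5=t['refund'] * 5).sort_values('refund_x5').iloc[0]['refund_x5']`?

group by store, max of refund:
       refund
store        
S1         51
S2         90
add column refund_x5 = t['refund'] * 5:
       refund  refund_x5
store                   
S1         51        255
S2         90        450
sort by refund_x5:
       refund  refund_x5
store                   
S1         51        255
S2         90        450
Then the value at position 0, column 'refund_x5': 255

255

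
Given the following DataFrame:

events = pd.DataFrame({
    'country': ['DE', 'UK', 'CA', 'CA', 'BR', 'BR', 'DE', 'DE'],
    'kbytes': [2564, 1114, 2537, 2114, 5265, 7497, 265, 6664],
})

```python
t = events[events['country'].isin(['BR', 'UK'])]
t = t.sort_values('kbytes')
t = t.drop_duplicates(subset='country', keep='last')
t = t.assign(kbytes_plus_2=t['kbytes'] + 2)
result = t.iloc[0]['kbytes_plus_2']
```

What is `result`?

filter rows where country in ['BR', 'UK']:
  country  kbytes
1      UK    1114
4      BR    5265
5      BR    7497
sort by kbytes:
  country  kbytes
1      UK    1114
4      BR    5265
5      BR    7497
drop duplicate country (keep=last):
  country  kbytes
1      UK    1114
5      BR    7497
add column kbytes_plus_2 = t['kbytes'] + 2:
  country  kbytes  kbytes_plus_2
1      UK    1114           1116
5      BR    7497           7499
Then the value at position 0, column 'kbytes_plus_2': 1116

1116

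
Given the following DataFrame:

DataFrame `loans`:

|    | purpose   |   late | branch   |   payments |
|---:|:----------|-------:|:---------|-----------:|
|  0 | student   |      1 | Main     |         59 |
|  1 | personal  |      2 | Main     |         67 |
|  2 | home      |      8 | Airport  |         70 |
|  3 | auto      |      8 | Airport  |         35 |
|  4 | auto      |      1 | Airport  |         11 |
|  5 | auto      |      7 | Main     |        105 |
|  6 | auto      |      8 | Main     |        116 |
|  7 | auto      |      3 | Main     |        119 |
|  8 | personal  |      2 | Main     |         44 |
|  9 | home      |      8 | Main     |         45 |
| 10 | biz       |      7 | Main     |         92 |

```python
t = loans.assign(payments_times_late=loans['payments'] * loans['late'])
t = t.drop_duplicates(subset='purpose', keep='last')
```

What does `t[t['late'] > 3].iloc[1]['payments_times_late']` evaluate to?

644

add column payments_times_late = loans['payments'] * loans['late']:
     purpose  late   branch  payments  payments_times_late
0    student     1     Main        59                   59
1   personal     2     Main        67                  134
2       home     8  Airport        70                  560
3       auto     8  Airport        35                  280
4       auto     1  Airport        11                   11
5       auto     7     Main       105                  735
6       auto     8     Main       116                  928
7       auto     3     Main       119                  357
8   personal     2     Main        44                   88
9       home     8     Main        45                  360
10       biz     7     Main        92                  644
drop duplicate purpose (keep=last):
     purpose  late branch  payments  payments_times_late
0    student     1   Main        59                   59
7       auto     3   Main       119                  357
8   personal     2   Main        44                   88
9       home     8   Main        45                  360
10       biz     7   Main        92                  644
filter rows where late > 3:
   purpose  late branch  payments  payments_times_late
9     home     8   Main        45                  360
10     biz     7   Main        92                  644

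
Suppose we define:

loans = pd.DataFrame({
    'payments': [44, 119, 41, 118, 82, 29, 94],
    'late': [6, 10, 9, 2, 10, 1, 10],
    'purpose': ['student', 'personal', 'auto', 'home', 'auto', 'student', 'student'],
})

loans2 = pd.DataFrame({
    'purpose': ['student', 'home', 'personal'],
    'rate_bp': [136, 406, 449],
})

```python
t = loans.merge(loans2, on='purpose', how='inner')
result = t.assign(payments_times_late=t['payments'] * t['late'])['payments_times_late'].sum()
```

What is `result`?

merge on 'purpose' (how='inner') → 5 rows:
   payments  late   purpose  rate_bp
0        44     6   student      136
1       119    10  personal      449
2       118     2      home      406
3        29     1   student      136
4        94    10   student      136
add column payments_times_late = t['payments'] * t['late']:
   payments  late   purpose  rate_bp  payments_times_late
0        44     6   student      136                  264
1       119    10  personal      449                 1190
2       118     2      home      406                  236
3        29     1   student      136                   29
4        94    10   student      136                  940
The sum of column 'payments_times_late' is 2659.

2659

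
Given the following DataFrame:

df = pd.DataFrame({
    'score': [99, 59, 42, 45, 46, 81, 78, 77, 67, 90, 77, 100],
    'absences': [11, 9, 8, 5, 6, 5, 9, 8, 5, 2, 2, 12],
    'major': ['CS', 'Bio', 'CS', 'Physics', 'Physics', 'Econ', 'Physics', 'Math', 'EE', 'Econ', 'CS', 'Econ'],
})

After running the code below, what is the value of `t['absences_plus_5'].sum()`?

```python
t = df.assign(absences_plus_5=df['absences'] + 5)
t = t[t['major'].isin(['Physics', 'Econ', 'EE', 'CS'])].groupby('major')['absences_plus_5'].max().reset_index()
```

add column absences_plus_5 = df['absences'] + 5:
    score  absences    major  absences_plus_5
0      99        11       CS               16
1      59         9      Bio               14
2      42         8       CS               13
3      45         5  Physics               10
4      46         6  Physics               11
5      81         5     Econ               10
6      78         9  Physics               14
7      77         8     Math               13
8      67         5       EE               10
9      90         2     Econ                7
10     77         2       CS                7
11    100        12     Econ               17
filter rows where major in ['Physics', 'Econ', 'EE', 'CS']:
    score  absences    major  absences_plus_5
0      99        11       CS               16
2      42         8       CS               13
3      45         5  Physics               10
4      46         6  Physics               11
5      81         5     Econ               10
6      78         9  Physics               14
8      67         5       EE               10
9      90         2     Econ                7
10     77         2       CS                7
11    100        12     Econ               17
group by major, max of absences_plus_5:
major
CS         16
EE         10
Econ       17
Physics    14
Name: absences_plus_5, dtype: int64
reset_index():
     major  absences_plus_5
0       CS               16
1       EE               10
2     Econ               17
3  Physics               14
So sum() = 57.

57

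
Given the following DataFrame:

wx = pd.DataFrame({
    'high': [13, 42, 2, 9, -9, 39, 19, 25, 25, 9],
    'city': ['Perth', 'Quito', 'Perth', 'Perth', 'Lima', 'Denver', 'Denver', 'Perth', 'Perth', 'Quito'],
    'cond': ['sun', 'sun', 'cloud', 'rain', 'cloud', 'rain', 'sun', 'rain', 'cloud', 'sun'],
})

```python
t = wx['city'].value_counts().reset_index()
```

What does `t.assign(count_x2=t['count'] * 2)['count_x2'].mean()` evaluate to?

value_counts of city:
city
Perth     5
Quito     2
Denver    2
Lima      1
Name: count, dtype: int64
reset_index():
     city  count
0   Perth      5
1   Quito      2
2  Denver      2
3    Lima      1
add column count_x2 = t['count'] * 2:
     city  count  count_x2
0   Perth      5        10
1   Quito      2         4
2  Denver      2         4
3    Lima      1         2
Then the mean of column 'count_x2': 5.0

5.0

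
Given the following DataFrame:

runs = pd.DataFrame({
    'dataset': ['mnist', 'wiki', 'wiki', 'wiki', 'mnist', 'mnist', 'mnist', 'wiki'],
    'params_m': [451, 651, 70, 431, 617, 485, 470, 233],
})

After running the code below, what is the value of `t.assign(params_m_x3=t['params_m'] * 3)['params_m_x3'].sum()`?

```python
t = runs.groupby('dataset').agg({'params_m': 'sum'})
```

group by dataset, sum of params_m:
         params_m
dataset          
mnist        2023
wiki         1385
add column params_m_x3 = t['params_m'] * 3:
         params_m  params_m_x3
dataset                       
mnist        2023         6069
wiki         1385         4155
sum of column 'params_m_x3' → 10224

10224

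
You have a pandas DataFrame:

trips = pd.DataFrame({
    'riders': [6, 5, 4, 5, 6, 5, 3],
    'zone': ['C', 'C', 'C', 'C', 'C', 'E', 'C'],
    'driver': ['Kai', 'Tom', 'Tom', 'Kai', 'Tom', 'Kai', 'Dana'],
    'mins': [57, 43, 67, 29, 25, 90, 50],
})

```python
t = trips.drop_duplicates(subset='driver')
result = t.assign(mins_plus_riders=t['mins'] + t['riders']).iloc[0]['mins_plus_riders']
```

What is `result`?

63

drop duplicate driver (keep=first):
   riders zone driver  mins
0       6    C    Kai    57
1       5    C    Tom    43
6       3    C   Dana    50
add column mins_plus_riders = t['mins'] + t['riders']:
   riders zone driver  mins  mins_plus_riders
0       6    C    Kai    57                63
1       5    C    Tom    43                48
6       3    C   Dana    50                53
So iloc[0]['mins_plus_riders'] = 63.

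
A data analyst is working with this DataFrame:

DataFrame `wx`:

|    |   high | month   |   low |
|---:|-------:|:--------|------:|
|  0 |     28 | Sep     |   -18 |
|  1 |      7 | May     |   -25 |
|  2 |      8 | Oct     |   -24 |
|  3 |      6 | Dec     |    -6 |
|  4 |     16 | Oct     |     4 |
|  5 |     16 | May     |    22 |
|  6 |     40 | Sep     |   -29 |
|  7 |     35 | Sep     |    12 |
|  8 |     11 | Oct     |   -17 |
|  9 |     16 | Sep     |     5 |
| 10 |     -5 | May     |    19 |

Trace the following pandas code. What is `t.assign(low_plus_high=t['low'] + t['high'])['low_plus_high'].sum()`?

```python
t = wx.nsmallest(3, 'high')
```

take 3 rows with smallest high:
    high month  low
10    -5   May   19
3      6   Dec   -6
1      7   May  -25
add column low_plus_high = t['low'] + t['high']:
    high month  low  low_plus_high
10    -5   May   19             14
3      6   Dec   -6              0
1      7   May  -25            -18

-4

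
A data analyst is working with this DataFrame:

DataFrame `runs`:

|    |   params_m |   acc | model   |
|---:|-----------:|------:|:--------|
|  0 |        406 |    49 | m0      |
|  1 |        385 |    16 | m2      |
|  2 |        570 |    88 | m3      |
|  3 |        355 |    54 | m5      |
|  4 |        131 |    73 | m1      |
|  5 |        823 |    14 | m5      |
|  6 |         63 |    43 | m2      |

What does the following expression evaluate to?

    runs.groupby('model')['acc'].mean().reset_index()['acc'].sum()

group by model, mean of acc:
model
m0    49.0
m1    73.0
m2    29.5
m3    88.0
m5    34.0
Name: acc, dtype: float64
reset_index():
  model   acc
0    m0  49.0
1    m1  73.0
2    m2  29.5
3    m3  88.0
4    m5  34.0

273.5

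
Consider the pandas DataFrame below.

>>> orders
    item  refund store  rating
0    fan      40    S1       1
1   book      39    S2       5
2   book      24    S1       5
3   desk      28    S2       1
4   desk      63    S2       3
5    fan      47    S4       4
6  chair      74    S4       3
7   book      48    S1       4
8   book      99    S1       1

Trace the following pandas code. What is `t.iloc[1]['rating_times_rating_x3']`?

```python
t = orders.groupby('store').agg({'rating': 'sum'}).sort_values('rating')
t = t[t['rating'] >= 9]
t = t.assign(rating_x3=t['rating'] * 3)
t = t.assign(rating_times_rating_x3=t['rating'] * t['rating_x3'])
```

group by store, sum of rating:
       rating
store        
S1         11
S2          9
S4          7
sort by rating:
       rating
store        
S4          7
S2          9
S1         11
filter rows where rating >= 9:
       rating
store        
S2          9
S1         11
add column rating_x3 = t['rating'] * 3:
       rating  rating_x3
store                   
S2          9         27
S1         11         33
add column rating_times_rating_x3 = t['rating'] * t['rating_x3']:
       rating  rating_x3  rating_times_rating_x3
store                                           
S2          9         27                     243
S1         11         33                     363
The value at position 1, column 'rating_times_rating_x3' is 363.

363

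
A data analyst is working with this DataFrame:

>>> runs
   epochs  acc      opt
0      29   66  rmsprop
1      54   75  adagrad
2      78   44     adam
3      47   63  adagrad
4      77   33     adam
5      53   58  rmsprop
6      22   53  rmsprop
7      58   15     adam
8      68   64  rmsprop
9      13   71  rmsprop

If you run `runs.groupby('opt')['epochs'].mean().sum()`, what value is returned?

158.5

group by opt, mean of epochs:
opt
adagrad    50.5
adam       71.0
rmsprop    37.0
Name: epochs, dtype: float64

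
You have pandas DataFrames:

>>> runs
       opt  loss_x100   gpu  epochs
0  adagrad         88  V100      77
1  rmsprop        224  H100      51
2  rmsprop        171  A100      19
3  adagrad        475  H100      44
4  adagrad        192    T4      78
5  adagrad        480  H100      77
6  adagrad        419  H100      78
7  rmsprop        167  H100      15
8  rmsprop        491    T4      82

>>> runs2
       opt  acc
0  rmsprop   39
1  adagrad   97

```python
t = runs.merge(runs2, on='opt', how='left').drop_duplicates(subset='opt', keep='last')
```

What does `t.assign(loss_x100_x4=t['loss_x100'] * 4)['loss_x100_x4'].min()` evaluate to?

merge on 'opt' (how='left') → 9 rows:
       opt  loss_x100   gpu  epochs  acc
0  adagrad         88  V100      77   97
1  rmsprop        224  H100      51   39
2  rmsprop        171  A100      19   39
3  adagrad        475  H100      44   97
4  adagrad        192    T4      78   97
5  adagrad        480  H100      77   97
6  adagrad        419  H100      78   97
7  rmsprop        167  H100      15   39
8  rmsprop        491    T4      82   39
drop duplicate opt (keep=last):
       opt  loss_x100   gpu  epochs  acc
6  adagrad        419  H100      78   97
8  rmsprop        491    T4      82   39
add column loss_x100_x4 = t['loss_x100'] * 4:
       opt  loss_x100   gpu  epochs  acc  loss_x100_x4
6  adagrad        419  H100      78   97          1676
8  rmsprop        491    T4      82   39          1964

1676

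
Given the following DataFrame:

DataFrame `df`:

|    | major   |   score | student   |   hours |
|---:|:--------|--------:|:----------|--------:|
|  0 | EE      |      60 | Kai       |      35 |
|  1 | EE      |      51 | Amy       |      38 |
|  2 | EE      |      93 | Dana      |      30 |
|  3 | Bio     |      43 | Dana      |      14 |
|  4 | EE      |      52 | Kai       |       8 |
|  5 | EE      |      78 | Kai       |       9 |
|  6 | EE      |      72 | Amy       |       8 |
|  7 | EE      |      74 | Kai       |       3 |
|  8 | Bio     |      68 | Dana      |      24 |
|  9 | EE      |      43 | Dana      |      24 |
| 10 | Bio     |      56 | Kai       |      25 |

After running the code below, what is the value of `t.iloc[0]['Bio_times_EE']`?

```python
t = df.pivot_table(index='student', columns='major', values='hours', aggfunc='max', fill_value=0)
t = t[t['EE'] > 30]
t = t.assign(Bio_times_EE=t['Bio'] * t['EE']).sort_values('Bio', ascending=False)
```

875

pivot: rows=student, cols=major, max(hours):
major    Bio  EE
student         
Amy        0  38
Dana      24  30
Kai       25  35
filter rows where EE > 30:
major    Bio  EE
student         
Amy        0  38
Kai       25  35
add column Bio_times_EE = t['Bio'] * t['EE']:
major    Bio  EE  Bio_times_EE
student                       
Amy        0  38             0
Kai       25  35           875
sort by Bio descending:
major    Bio  EE  Bio_times_EE
student                       
Kai       25  35           875
Amy        0  38             0
Finally, value at position 0, column 'Bio_times_EE' = 875.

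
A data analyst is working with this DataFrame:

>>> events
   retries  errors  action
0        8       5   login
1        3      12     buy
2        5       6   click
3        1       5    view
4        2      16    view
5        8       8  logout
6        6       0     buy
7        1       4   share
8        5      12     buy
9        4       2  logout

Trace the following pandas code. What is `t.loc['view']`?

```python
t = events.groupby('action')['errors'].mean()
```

10.5

group by action, mean of errors:
action
buy        8.0
click      6.0
login      5.0
logout     5.0
share      4.0
view      10.5
Name: errors, dtype: float64
value at index 'view' → 10.5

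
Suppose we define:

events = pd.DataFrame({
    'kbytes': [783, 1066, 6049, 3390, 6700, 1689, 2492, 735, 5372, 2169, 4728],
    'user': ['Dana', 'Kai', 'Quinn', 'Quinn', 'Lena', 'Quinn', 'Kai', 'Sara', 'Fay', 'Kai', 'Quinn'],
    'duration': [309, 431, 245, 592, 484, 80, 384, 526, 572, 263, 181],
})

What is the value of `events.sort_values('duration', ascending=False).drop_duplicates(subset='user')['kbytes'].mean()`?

sort by duration descending:
    kbytes   user  duration
3     3390  Quinn       592
8     5372    Fay       572
7      735   Sara       526
4     6700   Lena       484
1     1066    Kai       431
6     2492    Kai       384
0      783   Dana       309
9     2169    Kai       263
2     6049  Quinn       245
10    4728  Quinn       181
5     1689  Quinn        80
drop duplicate user (keep=first):
   kbytes   user  duration
3    3390  Quinn       592
8    5372    Fay       572
7     735   Sara       526
4    6700   Lena       484
1    1066    Kai       431
0     783   Dana       309
Hence 3007.66666667.

3007.66666667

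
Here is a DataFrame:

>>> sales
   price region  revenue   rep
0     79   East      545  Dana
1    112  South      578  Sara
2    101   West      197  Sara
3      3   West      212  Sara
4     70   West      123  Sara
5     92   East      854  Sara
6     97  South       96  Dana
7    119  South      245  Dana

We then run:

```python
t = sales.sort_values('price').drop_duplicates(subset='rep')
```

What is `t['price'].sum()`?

82

sort by price:
   price region  revenue   rep
3      3   West      212  Sara
4     70   West      123  Sara
0     79   East      545  Dana
5     92   East      854  Sara
6     97  South       96  Dana
2    101   West      197  Sara
1    112  South      578  Sara
7    119  South      245  Dana
drop duplicate rep (keep=first):
   price region  revenue   rep
3      3   West      212  Sara
0     79   East      545  Dana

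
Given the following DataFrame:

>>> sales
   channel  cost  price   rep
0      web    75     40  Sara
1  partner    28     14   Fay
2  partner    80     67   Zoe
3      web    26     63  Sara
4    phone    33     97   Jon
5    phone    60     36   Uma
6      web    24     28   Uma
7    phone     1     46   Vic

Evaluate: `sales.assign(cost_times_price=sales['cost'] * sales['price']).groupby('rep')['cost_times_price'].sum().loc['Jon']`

add column cost_times_price = sales['cost'] * sales['price']:
   channel  cost  price   rep  cost_times_price
0      web    75     40  Sara              3000
1  partner    28     14   Fay               392
2  partner    80     67   Zoe              5360
3      web    26     63  Sara              1638
4    phone    33     97   Jon              3201
5    phone    60     36   Uma              2160
6      web    24     28   Uma               672
7    phone     1     46   Vic                46
group by rep, sum of cost_times_price:
rep
Fay      392
Jon     3201
Sara    4638
Uma     2832
Vic       46
Zoe     5360
Name: cost_times_price, dtype: int64
So loc['Jon'] = 3201.

3201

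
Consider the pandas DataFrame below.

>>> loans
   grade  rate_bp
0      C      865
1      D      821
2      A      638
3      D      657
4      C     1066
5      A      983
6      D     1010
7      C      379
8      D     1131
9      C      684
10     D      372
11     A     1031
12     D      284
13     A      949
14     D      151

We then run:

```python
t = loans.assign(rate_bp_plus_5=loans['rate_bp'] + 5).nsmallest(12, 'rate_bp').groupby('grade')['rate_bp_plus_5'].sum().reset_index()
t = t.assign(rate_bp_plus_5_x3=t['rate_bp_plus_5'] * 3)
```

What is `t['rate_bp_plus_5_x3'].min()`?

5829

add column rate_bp_plus_5 = loans['rate_bp'] + 5:
   grade  rate_bp  rate_bp_plus_5
0      C      865             870
1      D      821             826
2      A      638             643
3      D      657             662
4      C     1066            1071
5      A      983             988
6      D     1010            1015
7      C      379             384
8      D     1131            1136
9      C      684             689
10     D      372             377
11     A     1031            1036
12     D      284             289
13     A      949             954
14     D      151             156
take 12 rows with smallest rate_bp:
   grade  rate_bp  rate_bp_plus_5
14     D      151             156
12     D      284             289
10     D      372             377
7      C      379             384
2      A      638             643
3      D      657             662
9      C      684             689
1      D      821             826
0      C      865             870
13     A      949             954
5      A      983             988
6      D     1010            1015
group by grade, sum of rate_bp_plus_5:
grade
A    2585
C    1943
D    3325
Name: rate_bp_plus_5, dtype: int64
reset_index():
  grade  rate_bp_plus_5
0     A            2585
1     C            1943
2     D            3325
add column rate_bp_plus_5_x3 = t['rate_bp_plus_5'] * 3:
  grade  rate_bp_plus_5  rate_bp_plus_5_x3
0     A            2585               7755
1     C            1943               5829
2     D            3325               9975
Hence 5829.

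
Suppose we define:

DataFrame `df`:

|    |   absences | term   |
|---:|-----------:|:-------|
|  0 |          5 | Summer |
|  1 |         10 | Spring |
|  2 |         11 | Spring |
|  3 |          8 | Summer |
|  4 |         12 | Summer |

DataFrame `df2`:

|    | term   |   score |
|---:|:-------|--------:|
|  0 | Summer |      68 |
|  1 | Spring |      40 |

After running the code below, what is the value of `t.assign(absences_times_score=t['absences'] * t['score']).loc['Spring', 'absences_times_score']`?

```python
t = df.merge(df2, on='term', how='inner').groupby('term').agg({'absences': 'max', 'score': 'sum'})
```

merge on 'term' (how='inner') → 5 rows:
   absences    term  score
0         5  Summer     68
1        10  Spring     40
2        11  Spring     40
3         8  Summer     68
4        12  Summer     68
group by term: max(absences), sum(score):
        absences  score
term                   
Spring        11     80
Summer        12    204
add column absences_times_score = t['absences'] * t['score']:
        absences  score  absences_times_score
term                                         
Spring        11     80                   880
Summer        12    204                  2448
Hence 880.

880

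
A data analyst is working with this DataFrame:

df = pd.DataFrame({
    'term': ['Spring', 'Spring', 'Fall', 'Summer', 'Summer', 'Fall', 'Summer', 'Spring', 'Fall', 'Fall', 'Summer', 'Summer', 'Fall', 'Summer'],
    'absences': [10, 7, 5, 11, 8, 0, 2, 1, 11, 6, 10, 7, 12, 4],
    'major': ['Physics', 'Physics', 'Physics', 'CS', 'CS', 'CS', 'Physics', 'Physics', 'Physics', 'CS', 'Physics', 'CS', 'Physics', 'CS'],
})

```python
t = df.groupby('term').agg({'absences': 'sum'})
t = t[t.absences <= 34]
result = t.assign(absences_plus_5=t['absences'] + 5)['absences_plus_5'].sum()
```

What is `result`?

62

group by term, sum of absences:
        absences
term            
Fall          34
Spring        18
Summer        42
filter rows where absences <= 34:
        absences
term            
Fall          34
Spring        18
add column absences_plus_5 = t['absences'] + 5:
        absences  absences_plus_5
term                             
Fall          34               39
Spring        18               23
sum of column 'absences_plus_5' → 62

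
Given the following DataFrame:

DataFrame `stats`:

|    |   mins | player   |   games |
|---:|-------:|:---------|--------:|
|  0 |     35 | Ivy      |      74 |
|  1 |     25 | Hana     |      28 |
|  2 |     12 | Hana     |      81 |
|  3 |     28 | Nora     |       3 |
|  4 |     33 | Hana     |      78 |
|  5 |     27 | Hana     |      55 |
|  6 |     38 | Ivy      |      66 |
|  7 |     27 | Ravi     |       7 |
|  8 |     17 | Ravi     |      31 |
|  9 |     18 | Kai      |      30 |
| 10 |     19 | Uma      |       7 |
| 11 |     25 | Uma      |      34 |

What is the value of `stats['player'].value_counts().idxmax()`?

value_counts of player:
player
Hana    4
Ivy     2
Ravi    2
Uma     2
Nora    1
Kai     1
Name: count, dtype: int64

Hana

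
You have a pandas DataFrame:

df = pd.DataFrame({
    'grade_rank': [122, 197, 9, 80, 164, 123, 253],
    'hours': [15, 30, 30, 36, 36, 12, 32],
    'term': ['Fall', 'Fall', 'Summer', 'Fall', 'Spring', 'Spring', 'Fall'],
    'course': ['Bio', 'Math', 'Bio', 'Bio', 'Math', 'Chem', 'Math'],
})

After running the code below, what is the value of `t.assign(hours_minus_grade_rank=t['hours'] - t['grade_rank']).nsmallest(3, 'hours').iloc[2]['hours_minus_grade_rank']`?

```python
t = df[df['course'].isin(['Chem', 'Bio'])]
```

21

filter rows where course in ['Chem', 'Bio']:
   grade_rank  hours    term course
0         122     15    Fall    Bio
2           9     30  Summer    Bio
3          80     36    Fall    Bio
5         123     12  Spring   Chem
add column hours_minus_grade_rank = t['hours'] - t['grade_rank']:
   grade_rank  hours    term course  hours_minus_grade_rank
0         122     15    Fall    Bio                    -107
2           9     30  Summer    Bio                      21
3          80     36    Fall    Bio                     -44
5         123     12  Spring   Chem                    -111
take 3 rows with smallest hours:
   grade_rank  hours    term course  hours_minus_grade_rank
5         123     12  Spring   Chem                    -111
0         122     15    Fall    Bio                    -107
2           9     30  Summer    Bio                      21
Reading off the value at position 2, column 'hours_minus_grade_rank', we get 21.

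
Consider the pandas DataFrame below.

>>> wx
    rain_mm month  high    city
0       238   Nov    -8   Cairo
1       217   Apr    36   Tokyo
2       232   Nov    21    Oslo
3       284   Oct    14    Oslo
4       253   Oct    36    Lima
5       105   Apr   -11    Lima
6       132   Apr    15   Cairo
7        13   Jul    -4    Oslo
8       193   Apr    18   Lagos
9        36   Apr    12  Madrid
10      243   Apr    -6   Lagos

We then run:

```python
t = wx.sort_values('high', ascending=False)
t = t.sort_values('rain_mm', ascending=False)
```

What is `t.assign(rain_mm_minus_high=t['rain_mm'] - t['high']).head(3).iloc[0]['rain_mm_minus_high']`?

270

sort by high descending:
    rain_mm month  high    city
1       217   Apr    36   Tokyo
4       253   Oct    36    Lima
2       232   Nov    21    Oslo
8       193   Apr    18   Lagos
6       132   Apr    15   Cairo
3       284   Oct    14    Oslo
9        36   Apr    12  Madrid
7        13   Jul    -4    Oslo
10      243   Apr    -6   Lagos
0       238   Nov    -8   Cairo
5       105   Apr   -11    Lima
sort by rain_mm descending:
    rain_mm month  high    city
3       284   Oct    14    Oslo
4       253   Oct    36    Lima
10      243   Apr    -6   Lagos
0       238   Nov    -8   Cairo
2       232   Nov    21    Oslo
1       217   Apr    36   Tokyo
8       193   Apr    18   Lagos
6       132   Apr    15   Cairo
5       105   Apr   -11    Lima
9        36   Apr    12  Madrid
7        13   Jul    -4    Oslo
add column rain_mm_minus_high = t['rain_mm'] - t['high']:
    rain_mm month  high    city  rain_mm_minus_high
3       284   Oct    14    Oslo                 270
4       253   Oct    36    Lima                 217
10      243   Apr    -6   Lagos                 249
0       238   Nov    -8   Cairo                 246
2       232   Nov    21    Oslo                 211
1       217   Apr    36   Tokyo                 181
8       193   Apr    18   Lagos                 175
6       132   Apr    15   Cairo                 117
5       105   Apr   -11    Lima                 116
9        36   Apr    12  Madrid                  24
7        13   Jul    -4    Oslo                  17
take first 3 rows:
    rain_mm month  high   city  rain_mm_minus_high
3       284   Oct    14   Oslo                 270
4       253   Oct    36   Lima                 217
10      243   Apr    -6  Lagos                 249
Hence 270.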